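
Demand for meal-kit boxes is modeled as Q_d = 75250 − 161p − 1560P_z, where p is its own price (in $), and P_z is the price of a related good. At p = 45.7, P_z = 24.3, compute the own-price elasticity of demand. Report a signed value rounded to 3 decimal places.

-0.245

At the given values, Q_d = 75250 − 161(45.7) − 1560(24.3) = 29984.3.
∂Q_d/∂p = −161.
E = (-161) × (45.7/29984.3) = -0.24538…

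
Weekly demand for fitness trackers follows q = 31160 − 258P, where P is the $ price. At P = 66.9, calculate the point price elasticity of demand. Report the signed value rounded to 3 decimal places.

-1.242

dq/dP = −258. At P = 66.9, q = 31160 − 258(66.9) = 13899.8.
Ed = (dq/dP)·(P/q) = −258 × (66.9/13899.8) = -1.24175…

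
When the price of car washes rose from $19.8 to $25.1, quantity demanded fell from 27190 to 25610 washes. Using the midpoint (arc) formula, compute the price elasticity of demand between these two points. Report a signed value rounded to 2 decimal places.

%ΔQ = (25610 − 27190) / [(27190 + 25610)/2] = -1580/26400 = -0.059848…
%ΔP = (25.1 − 19.8) / [(19.8 + 25.1)/2] = 5.3/22.45 = 0.236080…
Arc Ed = %ΔQ / %ΔP = (-1580/26400) / (5.3/22.45) = -0.2535…

-0.25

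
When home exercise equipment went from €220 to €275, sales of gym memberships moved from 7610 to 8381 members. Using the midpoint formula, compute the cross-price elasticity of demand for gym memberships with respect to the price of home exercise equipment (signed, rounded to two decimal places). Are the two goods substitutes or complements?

%ΔQ_{gym memberships} = (8381 − 7610)/avg = 771/7995.5 = 0.096429…
%ΔP_{home exercise equipment} = (275 − 220)/avg = 55/247.5 = 0.222222…
E_cross = (771/7995.5) / (55/247.5) = 0.4339…
E_cross > 0 ⇒ the goods are substitutes.

0.43; substitutes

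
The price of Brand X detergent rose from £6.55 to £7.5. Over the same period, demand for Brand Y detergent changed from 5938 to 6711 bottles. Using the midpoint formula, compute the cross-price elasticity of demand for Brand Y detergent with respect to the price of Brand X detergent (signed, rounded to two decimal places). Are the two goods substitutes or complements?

%ΔQ_{Brand Y detergent} = (6711 − 5938)/avg = 773/6324.5 = 0.122223…
%ΔP_{Brand X detergent} = (7.5 − 6.55)/avg = 0.95/7.025 = 0.135231…
E_cross = (773/6324.5) / (0.95/7.025) = 0.9038…
E_cross > 0 ⇒ the goods are substitutes.

0.90; substitutes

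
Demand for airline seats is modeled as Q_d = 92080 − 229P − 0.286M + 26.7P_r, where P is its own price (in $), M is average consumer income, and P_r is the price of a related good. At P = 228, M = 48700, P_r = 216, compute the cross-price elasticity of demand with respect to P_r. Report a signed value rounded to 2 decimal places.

0.18

At the given values, Q_d = 92080 − 229(228) − 0.286(48700) + 26.7(216) = 31707.
∂Q_d/∂P_r = 26.7.
E = (26.7) × (216/31707) = 0.1818…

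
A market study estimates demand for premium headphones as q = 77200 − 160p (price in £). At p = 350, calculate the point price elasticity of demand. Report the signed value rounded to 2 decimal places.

-2.64

dq/dp = −160. At p = 350, q = 77200 − 160(350) = 21200.
Ed = (dq/dp)·(p/q) = −160 × (350/21200) = -2.6415…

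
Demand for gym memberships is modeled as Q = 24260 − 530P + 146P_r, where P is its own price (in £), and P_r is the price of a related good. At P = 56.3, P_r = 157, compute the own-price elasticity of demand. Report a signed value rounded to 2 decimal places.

At the given values, Q = 24260 − 530(56.3) + 146(157) = 17343.
∂Q/∂P = −530.
E = (-530) × (56.3/17343) = -1.7205…

-1.72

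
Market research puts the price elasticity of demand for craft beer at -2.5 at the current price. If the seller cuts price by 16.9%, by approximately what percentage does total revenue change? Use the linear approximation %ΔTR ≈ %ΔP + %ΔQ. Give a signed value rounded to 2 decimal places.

%ΔQ ≈ Ed × %ΔP = (-2.5) × (-16.9%) = +42.2500%
%ΔTR ≈ %ΔP + %ΔQ = (-16.9%) + (+42.2500%) = +25.3500%

+25.35%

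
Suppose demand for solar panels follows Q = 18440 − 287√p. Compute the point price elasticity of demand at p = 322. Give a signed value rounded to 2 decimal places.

-0.19

dQ/dp = −287/(2√p) = -7.99694. At p = 322, Q = 13290.
Ed = (dQ/dp)·(p/Q) = (-7.99694) × (322/13290) = -0.1937…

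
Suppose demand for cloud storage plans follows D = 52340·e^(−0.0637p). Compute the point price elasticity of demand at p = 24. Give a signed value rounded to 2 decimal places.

-1.53

dD/dp = −0.0637·D = -722.809. At p = 24, D = 11347.1.
Ed = (dD/dp)·(p/D) = (-722.809) × (24/11347.1) = -1.5288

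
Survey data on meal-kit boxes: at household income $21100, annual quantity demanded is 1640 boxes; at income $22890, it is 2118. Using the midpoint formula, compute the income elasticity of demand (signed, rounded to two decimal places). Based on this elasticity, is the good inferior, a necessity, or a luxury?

%ΔQ = (2118 − 1640)/[( 1640 + 2118)/2] = 478/1879 = 0.254390…
%ΔIncome = (22890 − 21100)/[( 21100 + 22890)/2] = 1790/21995 = 0.081382…
E_income = (478/1879) / (1790/21995) = 3.1258…
E_income > 1 ⇒ normal good, luxury.

3.13; luxury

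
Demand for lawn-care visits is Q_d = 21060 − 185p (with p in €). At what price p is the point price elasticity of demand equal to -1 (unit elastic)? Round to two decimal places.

56.92

Ed = −185p/(21060 − 185p). Set this equal to -1:
185p = 1·(21060 − 185p) ⇒ 185p(1 + 1) = 1·21060
p = 1·21060 / (185·2) = 56.9189…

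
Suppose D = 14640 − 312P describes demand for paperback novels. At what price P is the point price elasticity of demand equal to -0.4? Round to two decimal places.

Ed = −312P/(14640 − 312P). Set this equal to -0.4:
312P = 0.4·(14640 − 312P) ⇒ 312P(1 + 0.4) = 0.4·14640
P = 0.4·14640 / (312·1.4) = 13.4065…

13.41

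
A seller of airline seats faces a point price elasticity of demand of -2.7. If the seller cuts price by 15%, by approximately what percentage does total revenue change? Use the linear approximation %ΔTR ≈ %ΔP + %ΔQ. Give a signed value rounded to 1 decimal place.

+25.5%

%ΔQ ≈ Ed × %ΔP = (-2.7) × (-15%) = +40.5000%
%ΔTR ≈ %ΔP + %ΔQ = (-15%) + (+40.5000%) = +25.5000%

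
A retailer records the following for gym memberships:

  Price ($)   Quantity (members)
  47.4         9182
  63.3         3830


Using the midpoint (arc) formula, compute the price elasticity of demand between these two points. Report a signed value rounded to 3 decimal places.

-2.864

%ΔQ = (3830 − 9182) / [(9182 + 3830)/2] = -5352/6506 = -0.822625…
%ΔP = (63.3 − 47.4) / [(47.4 + 63.3)/2] = 15.9/55.35 = 0.287262…
Arc Ed = %ΔQ / %ΔP = (-5352/6506) / (15.9/55.35) = -2.86366…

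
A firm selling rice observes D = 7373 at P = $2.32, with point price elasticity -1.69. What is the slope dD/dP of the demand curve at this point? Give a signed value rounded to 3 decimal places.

-5370.849

Ed = (dD/dP)·(P/D) ⇒ dD/dP = Ed·D/P = (-1.69)·7373/2.32 = -5370.84913…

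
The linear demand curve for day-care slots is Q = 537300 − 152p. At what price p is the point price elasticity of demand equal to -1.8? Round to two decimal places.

Ed = −152p/(537300 − 152p). Set this equal to -1.8:
152p = 1.8·(537300 − 152p) ⇒ 152p(1 + 1.8) = 1.8·537300
p = 1.8·537300 / (152·2.8) = 2272.4154…

2272.42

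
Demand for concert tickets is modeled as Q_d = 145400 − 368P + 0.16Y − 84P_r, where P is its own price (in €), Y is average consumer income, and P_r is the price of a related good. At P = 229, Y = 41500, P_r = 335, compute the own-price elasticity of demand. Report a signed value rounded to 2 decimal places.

-2.13

At the given values, Q_d = 145400 − 368(229) + 0.16(41500) − 84(335) = 39628.
∂Q_d/∂P = −368.
E = (-368) × (229/39628) = -2.1265…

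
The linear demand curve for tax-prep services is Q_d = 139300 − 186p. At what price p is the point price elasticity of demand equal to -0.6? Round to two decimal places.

Ed = −186p/(139300 − 186p). Set this equal to -0.6:
186p = 0.6·(139300 − 186p) ⇒ 186p(1 + 0.6) = 0.6·139300
p = 0.6·139300 / (186·1.6) = 280.8467…

280.85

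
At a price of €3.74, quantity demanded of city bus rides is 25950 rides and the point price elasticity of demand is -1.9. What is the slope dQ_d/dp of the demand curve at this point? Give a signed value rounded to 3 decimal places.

Ed = (dQ_d/dp)·(p/Q_d) ⇒ dQ_d/dp = Ed·Q_d/p = (-1.9)·25950/3.74 = -13183.15508…

-13183.155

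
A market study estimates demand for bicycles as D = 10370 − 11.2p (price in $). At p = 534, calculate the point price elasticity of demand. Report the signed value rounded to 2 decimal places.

dD/dp = −11.2. At p = 534, D = 10370 − 11.2(534) = 4389.2.
Ed = (dD/dp)·(p/D) = −11.2 × (534/4389.2) = -1.3626…

-1.36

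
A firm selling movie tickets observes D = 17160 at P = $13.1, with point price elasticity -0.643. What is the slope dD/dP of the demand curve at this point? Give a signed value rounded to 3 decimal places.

Ed = (dD/dP)·(P/D) ⇒ dD/dP = Ed·D/P = (-0.643)·17160/13.1 = -842.28091…

-842.281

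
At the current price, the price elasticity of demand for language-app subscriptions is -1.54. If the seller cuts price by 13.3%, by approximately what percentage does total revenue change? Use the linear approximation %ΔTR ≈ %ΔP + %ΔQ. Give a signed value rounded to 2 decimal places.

%ΔQ ≈ Ed × %ΔP = (-1.54) × (-13.3%) = +20.4820%
%ΔTR ≈ %ΔP + %ΔQ = (-13.3%) + (+20.4820%) = +7.1820%

+7.18%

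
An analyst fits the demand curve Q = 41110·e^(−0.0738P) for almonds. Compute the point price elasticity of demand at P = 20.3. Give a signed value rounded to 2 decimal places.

-1.50

dQ/dP = −0.0738·Q = -678.219. At P = 20.3, Q = 9189.96.
Ed = (dQ/dP)·(P/Q) = (-678.219) × (20.3/9189.96) = -1.4981…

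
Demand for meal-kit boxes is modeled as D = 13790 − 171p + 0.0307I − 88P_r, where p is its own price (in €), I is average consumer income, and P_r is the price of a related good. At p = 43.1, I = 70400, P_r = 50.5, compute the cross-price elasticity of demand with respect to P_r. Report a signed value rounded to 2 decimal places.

At the given values, D = 13790 − 171(43.1) + 0.0307(70400) − 88(50.5) = 4137.18.
∂D/∂P_r = -88.
E = (-88) × (50.5/4137.18) = -1.0741…

-1.07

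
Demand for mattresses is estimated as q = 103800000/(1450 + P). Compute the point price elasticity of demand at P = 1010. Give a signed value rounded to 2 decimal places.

-0.41

dq/dP = −103800000/(1450 + P)² = -17.1525. At P = 1010, q = 42195.1.
Ed = (dq/dP)·(P/q) = (-17.1525) × (1010/42195.1) = -0.4105…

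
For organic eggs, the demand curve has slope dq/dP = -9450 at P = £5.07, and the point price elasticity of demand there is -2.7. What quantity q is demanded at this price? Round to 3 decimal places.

17745.000

Ed = (dq/dP)·(P/q) ⇒ q = (dq/dP)·P/Ed = (-9450)·5.07/(-2.7) = 17745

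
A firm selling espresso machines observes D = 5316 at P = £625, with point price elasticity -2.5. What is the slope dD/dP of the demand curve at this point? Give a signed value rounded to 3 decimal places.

Ed = (dD/dP)·(P/D) ⇒ dD/dP = Ed·D/P = (-2.5)·5316/625 = -21.264

-21.264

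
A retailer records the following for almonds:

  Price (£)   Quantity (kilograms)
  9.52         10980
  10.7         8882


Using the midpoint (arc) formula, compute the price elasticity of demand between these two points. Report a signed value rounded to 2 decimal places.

-1.81

%ΔQ = (8882 − 10980) / [(10980 + 8882)/2] = -2098/9931 = -0.211257…
%ΔP = (10.7 − 9.52) / [(9.52 + 10.7)/2] = 1.18/10.11 = 0.116716…
Arc Ed = %ΔQ / %ΔP = (-2098/9931) / (1.18/10.11) = -1.8100…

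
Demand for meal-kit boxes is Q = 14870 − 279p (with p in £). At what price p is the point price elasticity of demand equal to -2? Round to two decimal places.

Ed = −279p/(14870 − 279p). Set this equal to -2:
279p = 2·(14870 − 279p) ⇒ 279p(1 + 2) = 2·14870
p = 2·14870 / (279·3) = 35.5316…

35.53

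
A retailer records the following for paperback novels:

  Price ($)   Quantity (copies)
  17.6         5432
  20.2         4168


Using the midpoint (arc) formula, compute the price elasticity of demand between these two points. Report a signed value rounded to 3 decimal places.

-1.914

%ΔQ = (4168 − 5432) / [(5432 + 4168)/2] = -1264/4800 = -0.263333…
%ΔP = (20.2 − 17.6) / [(17.6 + 20.2)/2] = 2.6/18.9 = 0.137566…
Arc Ed = %ΔQ / %ΔP = (-1264/4800) / (2.6/18.9) = -1.91423…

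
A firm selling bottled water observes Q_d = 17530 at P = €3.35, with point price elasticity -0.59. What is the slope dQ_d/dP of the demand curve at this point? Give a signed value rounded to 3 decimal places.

-3087.373

Ed = (dQ_d/dP)·(P/Q_d) ⇒ dQ_d/dP = Ed·Q_d/P = (-0.59)·17530/3.35 = -3087.37313…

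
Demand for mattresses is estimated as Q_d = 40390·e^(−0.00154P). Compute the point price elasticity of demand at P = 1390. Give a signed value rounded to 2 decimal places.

-2.14

dQ_d/dP = −0.00154·Q_d = -7.31381. At P = 1390, Q_d = 4749.23.
Ed = (dQ_d/dP)·(P/Q_d) = (-7.31381) × (1390/4749.23) = -2.1406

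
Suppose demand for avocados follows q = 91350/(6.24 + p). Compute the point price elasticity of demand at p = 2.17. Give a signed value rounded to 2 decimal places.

-0.26

dq/dp = −91350/(6.24 + p)² = -1291.57. At p = 2.17, q = 10862.1.
Ed = (dq/dp)·(p/q) = (-1291.57) × (2.17/10862.1) = -0.2580…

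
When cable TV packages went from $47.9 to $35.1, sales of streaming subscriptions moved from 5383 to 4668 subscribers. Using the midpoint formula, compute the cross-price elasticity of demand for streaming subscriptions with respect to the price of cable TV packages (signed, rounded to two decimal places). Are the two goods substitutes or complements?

%ΔQ_{streaming subscriptions} = (4668 − 5383)/avg = -715/5025.5 = -0.142274…
%ΔP_{cable TV packages} = (35.1 − 47.9)/avg = -12.8/41.5 = -0.308433…
E_cross = (-715/5025.5) / (-12.8/41.5) = 0.4612…
E_cross > 0 ⇒ the goods are substitutes.

0.46; substitutes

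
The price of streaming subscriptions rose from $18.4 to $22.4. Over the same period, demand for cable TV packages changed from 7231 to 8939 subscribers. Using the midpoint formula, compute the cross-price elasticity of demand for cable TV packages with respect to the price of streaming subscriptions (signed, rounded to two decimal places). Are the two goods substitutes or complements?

%ΔQ_{cable TV packages} = (8939 − 7231)/avg = 1708/8085 = 0.211255…
%ΔP_{streaming subscriptions} = (22.4 − 18.4)/avg = 4/20.4 = 0.196078…
E_cross = (1708/8085) / (4/20.4) = 1.0774…
E_cross > 0 ⇒ the goods are substitutes.

1.08; substitutes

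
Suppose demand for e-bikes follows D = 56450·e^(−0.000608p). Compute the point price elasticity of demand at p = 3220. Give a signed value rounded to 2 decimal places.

dD/dp = −0.000608·D = -4.84533. At p = 3220, D = 7969.29.
Ed = (dD/dp)·(p/D) = (-4.84533) × (3220/7969.29) = -1.9577…

-1.96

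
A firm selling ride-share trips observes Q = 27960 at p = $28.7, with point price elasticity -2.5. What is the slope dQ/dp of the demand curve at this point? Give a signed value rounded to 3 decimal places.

Ed = (dQ/dp)·(p/Q) ⇒ dQ/dp = Ed·Q/p = (-2.5)·27960/28.7 = -2435.54006…

-2435.540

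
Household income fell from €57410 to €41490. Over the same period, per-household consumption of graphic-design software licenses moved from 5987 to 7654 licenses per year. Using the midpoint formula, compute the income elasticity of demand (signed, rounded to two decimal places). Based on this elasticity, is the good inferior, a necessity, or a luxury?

-0.76; inferior

%ΔQ = (7654 − 5987)/[( 5987 + 7654)/2] = 1667/6820.5 = 0.244410…
%ΔIncome = (41490 − 57410)/[( 57410 + 41490)/2] = -15920/49450 = -0.321941…
E_income = (1667/6820.5) / (-15920/49450) = -0.7591…
E_income < 0 ⇒ inferior good.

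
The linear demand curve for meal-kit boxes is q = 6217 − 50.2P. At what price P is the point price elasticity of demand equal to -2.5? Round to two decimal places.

88.46

Ed = −50.2P/(6217 − 50.2P). Set this equal to -2.5:
50.2P = 2.5·(6217 − 50.2P) ⇒ 50.2P(1 + 2.5) = 2.5·6217
P = 2.5·6217 / (50.2·3.5) = 88.4604…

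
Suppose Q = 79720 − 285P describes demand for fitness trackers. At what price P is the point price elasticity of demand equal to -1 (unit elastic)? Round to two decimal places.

139.86

Ed = −285P/(79720 − 285P). Set this equal to -1:
285P = 1·(79720 − 285P) ⇒ 285P(1 + 1) = 1·79720
P = 1·79720 / (285·2) = 139.8596…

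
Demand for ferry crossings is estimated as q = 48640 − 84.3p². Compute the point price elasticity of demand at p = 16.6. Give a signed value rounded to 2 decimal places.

-1.83

dq/dp = −2·84.3·p = -2798.76. At p = 16.6, q = 25410.292.
Ed = (dq/dp)·(p/q) = (-2798.76) × (16.6/25410.292) = -1.8283…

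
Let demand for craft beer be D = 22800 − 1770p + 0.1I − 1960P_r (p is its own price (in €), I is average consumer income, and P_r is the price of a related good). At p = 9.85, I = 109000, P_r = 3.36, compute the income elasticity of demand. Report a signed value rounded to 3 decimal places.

At the given values, D = 22800 − 1770(9.85) + 0.1(109000) − 1960(3.36) = 9679.9.
∂D/∂I = 0.1.
E = (0.1) × (109000/9679.9) = 1.12604…

1.126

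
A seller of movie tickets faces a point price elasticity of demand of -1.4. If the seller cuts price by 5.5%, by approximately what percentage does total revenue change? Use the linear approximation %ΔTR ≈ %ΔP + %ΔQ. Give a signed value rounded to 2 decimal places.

+2.20%

%ΔQ ≈ Ed × %ΔP = (-1.4) × (-5.5%) = +7.7000%
%ΔTR ≈ %ΔP + %ΔQ = (-5.5%) + (+7.7000%) = +2.2000%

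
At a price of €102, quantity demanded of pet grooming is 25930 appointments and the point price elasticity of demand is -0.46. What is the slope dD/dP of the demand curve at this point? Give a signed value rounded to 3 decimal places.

Ed = (dD/dP)·(P/D) ⇒ dD/dP = Ed·D/P = (-0.46)·25930/102 = -116.93921…

-116.939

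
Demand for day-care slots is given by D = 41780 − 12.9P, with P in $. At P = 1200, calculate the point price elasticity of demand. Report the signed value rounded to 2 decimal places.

-0.59

dD/dP = −12.9. At P = 1200, D = 41780 − 12.9(1200) = 26300.
Ed = (dD/dP)·(P/D) = −12.9 × (1200/26300) = -0.5885…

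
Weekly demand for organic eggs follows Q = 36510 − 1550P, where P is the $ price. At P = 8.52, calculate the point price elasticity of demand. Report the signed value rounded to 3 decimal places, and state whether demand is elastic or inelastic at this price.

-0.567; inelastic

dQ/dP = −1550. At P = 8.52, Q = 36510 − 1550(8.52) = 23304.
Ed = (dQ/dP)·(P/Q) = −1550 × (8.52/23304) = -0.56668…
|Ed| = 0.567 < 1, so demand is inelastic.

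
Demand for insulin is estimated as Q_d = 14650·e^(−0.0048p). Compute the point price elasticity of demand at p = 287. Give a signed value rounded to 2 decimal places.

-1.38

dQ_d/dp = −0.0048·Q_d = -17.7335. At p = 287, Q_d = 3694.48.
Ed = (dQ_d/dp)·(p/Q_d) = (-17.7335) × (287/3694.48) = -1.3776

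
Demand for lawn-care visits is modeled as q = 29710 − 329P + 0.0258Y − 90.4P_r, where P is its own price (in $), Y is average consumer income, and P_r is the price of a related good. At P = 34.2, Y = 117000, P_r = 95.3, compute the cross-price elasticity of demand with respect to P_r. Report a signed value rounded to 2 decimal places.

At the given values, q = 29710 − 329(34.2) + 0.0258(117000) − 90.4(95.3) = 12861.68.
∂q/∂P_r = -90.4.
E = (-90.4) × (95.3/12861.68) = -0.6698…

-0.67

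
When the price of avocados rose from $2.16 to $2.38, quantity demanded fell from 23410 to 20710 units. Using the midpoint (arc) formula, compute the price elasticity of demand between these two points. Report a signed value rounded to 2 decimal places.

-1.26

%ΔQ = (20710 − 23410) / [(23410 + 20710)/2] = -2700/22060 = -0.122393…
%ΔP = (2.38 − 2.16) / [(2.16 + 2.38)/2] = 0.22/2.27 = 0.096916…
Arc Ed = %ΔQ / %ΔP = (-2700/22060) / (0.22/2.27) = -1.2628…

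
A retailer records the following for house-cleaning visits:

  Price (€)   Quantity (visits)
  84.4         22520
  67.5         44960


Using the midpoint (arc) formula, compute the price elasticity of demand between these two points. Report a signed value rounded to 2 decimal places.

-2.99

%ΔQ = (44960 − 22520) / [(22520 + 44960)/2] = 22440/33740 = 0.665085…
%ΔP = (67.5 − 84.4) / [(84.4 + 67.5)/2] = -16.9/75.95 = -0.222514…
Arc Ed = %ΔQ / %ΔP = (22440/33740) / (-16.9/75.95) = -2.9889…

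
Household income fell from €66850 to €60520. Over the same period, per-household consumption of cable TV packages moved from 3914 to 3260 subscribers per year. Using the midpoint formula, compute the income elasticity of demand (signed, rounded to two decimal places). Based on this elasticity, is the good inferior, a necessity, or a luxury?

1.83; luxury

%ΔQ = (3260 − 3914)/[( 3914 + 3260)/2] = -654/3587 = -0.182325…
%ΔIncome = (60520 − 66850)/[( 66850 + 60520)/2] = -6330/63685 = -0.099395…
E_income = (-654/3587) / (-6330/63685) = 1.8343…
E_income > 1 ⇒ normal good, luxury.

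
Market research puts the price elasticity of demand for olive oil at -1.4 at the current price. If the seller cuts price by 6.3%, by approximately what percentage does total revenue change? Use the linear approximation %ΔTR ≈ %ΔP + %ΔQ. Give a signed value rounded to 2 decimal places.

%ΔQ ≈ Ed × %ΔP = (-1.4) × (-6.3%) = +8.8200%
%ΔTR ≈ %ΔP + %ΔQ = (-6.3%) + (+8.8200%) = +2.5200%

+2.52%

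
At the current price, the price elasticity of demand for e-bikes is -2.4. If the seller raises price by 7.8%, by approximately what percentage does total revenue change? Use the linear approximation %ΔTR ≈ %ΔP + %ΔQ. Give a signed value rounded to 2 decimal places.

%ΔQ ≈ Ed × %ΔP = (-2.4) × (+7.8%) = -18.7200%
%ΔTR ≈ %ΔP + %ΔQ = (+7.8%) + (-18.7200%) = -10.9200%

-10.92%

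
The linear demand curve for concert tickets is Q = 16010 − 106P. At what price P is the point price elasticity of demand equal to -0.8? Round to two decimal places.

67.13

Ed = −106P/(16010 − 106P). Set this equal to -0.8:
106P = 0.8·(16010 − 106P) ⇒ 106P(1 + 0.8) = 0.8·16010
P = 0.8·16010 / (106·1.8) = 67.1278…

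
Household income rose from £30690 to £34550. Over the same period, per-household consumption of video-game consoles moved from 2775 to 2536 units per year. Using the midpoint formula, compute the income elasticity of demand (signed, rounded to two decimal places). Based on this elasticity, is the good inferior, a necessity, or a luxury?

%ΔQ = (2536 − 2775)/[( 2775 + 2536)/2] = -239/2655.5 = -0.090001…
%ΔIncome = (34550 − 30690)/[( 30690 + 34550)/2] = 3860/32620 = 0.118332…
E_income = (-239/2655.5) / (3860/32620) = -0.7605…
E_income < 0 ⇒ inferior good.

-0.76; inferior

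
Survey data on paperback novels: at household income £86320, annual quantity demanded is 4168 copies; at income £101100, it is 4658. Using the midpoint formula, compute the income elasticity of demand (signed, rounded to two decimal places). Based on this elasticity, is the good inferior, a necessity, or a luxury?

0.70; necessity

%ΔQ = (4658 − 4168)/[( 4168 + 4658)/2] = 490/4413 = 0.111035…
%ΔIncome = (101100 − 86320)/[( 86320 + 101100)/2] = 14780/93710 = 0.157720…
E_income = (490/4413) / (14780/93710) = 0.7040…
0 < E_income < 1 ⇒ normal good, necessity.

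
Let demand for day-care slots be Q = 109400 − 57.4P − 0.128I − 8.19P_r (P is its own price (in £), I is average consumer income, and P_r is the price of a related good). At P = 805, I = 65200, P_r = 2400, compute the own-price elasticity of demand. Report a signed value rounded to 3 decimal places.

-1.313

At the given values, Q = 109400 − 57.4(805) − 0.128(65200) − 8.19(2400) = 35191.4.
∂Q/∂P = −57.4.
E = (-57.4) × (805/35191.4) = -1.31301…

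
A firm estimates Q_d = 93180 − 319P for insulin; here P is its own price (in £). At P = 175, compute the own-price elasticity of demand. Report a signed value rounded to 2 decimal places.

At the given values, Q_d = 93180 − 319(175) = 37355.
∂Q_d/∂P = −319.
E = (-319) × (175/37355) = -1.4944…

-1.49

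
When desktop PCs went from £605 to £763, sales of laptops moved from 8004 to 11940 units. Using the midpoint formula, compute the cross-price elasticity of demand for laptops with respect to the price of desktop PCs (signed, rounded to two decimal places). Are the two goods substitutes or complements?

1.71; substitutes

%ΔQ_{laptops} = (11940 − 8004)/avg = 3936/9972 = 0.394705…
%ΔP_{desktop PCs} = (763 − 605)/avg = 158/684 = 0.230994…
E_cross = (3936/9972) / (158/684) = 1.7087…
E_cross > 0 ⇒ the goods are substitutes.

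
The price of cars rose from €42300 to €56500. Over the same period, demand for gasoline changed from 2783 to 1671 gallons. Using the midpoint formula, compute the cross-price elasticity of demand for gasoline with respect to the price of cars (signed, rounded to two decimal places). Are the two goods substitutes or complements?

-1.74; complements

%ΔQ_{gasoline} = (1671 − 2783)/avg = -1112/2227 = -0.499326…
%ΔP_{cars} = (56500 − 42300)/avg = 14200/49400 = 0.287449…
E_cross = (-1112/2227) / (14200/49400) = -1.7370…
E_cross < 0 ⇒ the goods are complements.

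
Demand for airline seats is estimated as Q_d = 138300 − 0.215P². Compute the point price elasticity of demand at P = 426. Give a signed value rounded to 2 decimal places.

dQ_d/dP = −2·0.215·P = -183.18. At P = 426, Q_d = 99282.66.
Ed = (dQ_d/dP)·(P/Q_d) = (-183.18) × (426/99282.66) = -0.7859…

-0.79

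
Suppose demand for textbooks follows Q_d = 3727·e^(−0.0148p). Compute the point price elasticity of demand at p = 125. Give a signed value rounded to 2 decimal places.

-1.85

dQ_d/dp = −0.0148·Q_d = -8.67314. At p = 125, Q_d = 586.023.
Ed = (dQ_d/dp)·(p/Q_d) = (-8.67314) × (125/586.023) = -1.85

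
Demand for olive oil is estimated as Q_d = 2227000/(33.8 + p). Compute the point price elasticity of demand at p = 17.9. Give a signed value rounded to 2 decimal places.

-0.35

dQ_d/dp = −2227000/(33.8 + p)² = -833.181. At p = 17.9, Q_d = 43075.4.
Ed = (dQ_d/dp)·(p/Q_d) = (-833.181) × (17.9/43075.4) = -0.3462…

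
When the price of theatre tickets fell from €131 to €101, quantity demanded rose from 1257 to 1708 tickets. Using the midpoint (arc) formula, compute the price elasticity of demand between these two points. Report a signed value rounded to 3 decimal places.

%ΔQ = (1708 − 1257) / [(1257 + 1708)/2] = 451/1482.5 = 0.304215…
%ΔP = (101 − 131) / [(131 + 101)/2] = -30/116 = -0.258620…
Arc Ed = %ΔQ / %ΔP = (451/1482.5) / (-30/116) = -1.17630…

-1.176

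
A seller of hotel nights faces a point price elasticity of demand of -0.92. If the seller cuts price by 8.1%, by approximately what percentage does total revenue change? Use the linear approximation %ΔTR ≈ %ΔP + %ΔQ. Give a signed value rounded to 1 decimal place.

%ΔQ ≈ Ed × %ΔP = (-0.92) × (-8.1%) = +7.4520%
%ΔTR ≈ %ΔP + %ΔQ = (-8.1%) + (+7.4520%) = -0.6480%

-0.6%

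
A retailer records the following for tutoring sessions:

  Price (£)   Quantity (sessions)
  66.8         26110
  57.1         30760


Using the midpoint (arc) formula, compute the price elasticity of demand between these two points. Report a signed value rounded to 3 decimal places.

-1.044

%ΔQ = (30760 − 26110) / [(26110 + 30760)/2] = 4650/28435 = 0.163530…
%ΔP = (57.1 − 66.8) / [(66.8 + 57.1)/2] = -9.7/61.95 = -0.156577…
Arc Ed = %ΔQ / %ΔP = (4650/28435) / (-9.7/61.95) = -1.04440…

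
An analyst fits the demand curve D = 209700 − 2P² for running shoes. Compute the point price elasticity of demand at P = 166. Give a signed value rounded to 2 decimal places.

-0.71

dD/dP = −2·2·P = -664. At P = 166, D = 154588.
Ed = (dD/dP)·(P/D) = (-664) × (166/154588) = -0.7130…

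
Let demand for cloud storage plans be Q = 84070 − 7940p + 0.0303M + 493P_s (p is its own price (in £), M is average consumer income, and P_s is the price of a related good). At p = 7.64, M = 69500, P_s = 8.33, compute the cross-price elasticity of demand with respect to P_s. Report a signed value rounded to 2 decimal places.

0.14

At the given values, Q = 84070 − 7940(7.64) + 0.0303(69500) + 493(8.33) = 29620.94.
∂Q/∂P_s = 493.
E = (493) × (8.33/29620.94) = 0.1386…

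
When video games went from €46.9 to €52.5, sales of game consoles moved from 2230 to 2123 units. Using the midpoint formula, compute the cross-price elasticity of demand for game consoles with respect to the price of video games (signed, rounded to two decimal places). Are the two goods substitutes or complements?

%ΔQ_{game consoles} = (2123 − 2230)/avg = -107/2176.5 = -0.049161…
%ΔP_{video games} = (52.5 − 46.9)/avg = 5.6/49.7 = 0.112676…
E_cross = (-107/2176.5) / (5.6/49.7) = -0.4363…
E_cross < 0 ⇒ the goods are complements.

-0.44; complements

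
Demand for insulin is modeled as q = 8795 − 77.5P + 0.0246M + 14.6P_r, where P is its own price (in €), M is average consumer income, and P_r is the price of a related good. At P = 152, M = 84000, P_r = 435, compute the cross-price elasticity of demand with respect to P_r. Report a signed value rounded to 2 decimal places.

1.17

At the given values, q = 8795 − 77.5(152) + 0.0246(84000) + 14.6(435) = 5432.4.
∂q/∂P_r = 14.6.
E = (14.6) × (435/5432.4) = 1.1690…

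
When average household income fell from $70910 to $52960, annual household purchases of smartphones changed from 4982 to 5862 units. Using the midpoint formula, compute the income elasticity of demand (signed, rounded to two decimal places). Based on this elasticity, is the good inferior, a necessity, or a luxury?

%ΔQ = (5862 − 4982)/[( 4982 + 5862)/2] = 880/5422 = 0.162301…
%ΔIncome = (52960 − 70910)/[( 70910 + 52960)/2] = -17950/61935 = -0.289819…
E_income = (880/5422) / (-17950/61935) = -0.5600…
E_income < 0 ⇒ inferior good.

-0.56; inferior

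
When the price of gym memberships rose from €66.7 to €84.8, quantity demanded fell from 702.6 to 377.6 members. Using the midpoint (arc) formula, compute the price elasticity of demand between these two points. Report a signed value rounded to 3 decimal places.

%ΔQ = (377.6 − 702.6) / [(702.6 + 377.6)/2] = -325/540.1 = -0.601740…
%ΔP = (84.8 − 66.7) / [(66.7 + 84.8)/2] = 18.1/75.75 = 0.238943…
Arc Ed = %ΔQ / %ΔP = (-325/540.1) / (18.1/75.75) = -2.51833…

-2.518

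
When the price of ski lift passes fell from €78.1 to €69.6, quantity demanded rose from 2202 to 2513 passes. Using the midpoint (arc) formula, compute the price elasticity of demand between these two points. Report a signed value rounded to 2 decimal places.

%ΔQ = (2513 − 2202) / [(2202 + 2513)/2] = 311/2357.5 = 0.131919…
%ΔP = (69.6 − 78.1) / [(78.1 + 69.6)/2] = -8.5/73.85 = -0.115098…
Arc Ed = %ΔQ / %ΔP = (311/2357.5) / (-8.5/73.85) = -1.1461…

-1.15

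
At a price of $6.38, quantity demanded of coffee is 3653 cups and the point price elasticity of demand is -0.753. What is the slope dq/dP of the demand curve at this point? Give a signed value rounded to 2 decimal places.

Ed = (dq/dP)·(P/q) ⇒ dq/dP = Ed·q/P = (-0.753)·3653/6.38 = -431.1456…

-431.15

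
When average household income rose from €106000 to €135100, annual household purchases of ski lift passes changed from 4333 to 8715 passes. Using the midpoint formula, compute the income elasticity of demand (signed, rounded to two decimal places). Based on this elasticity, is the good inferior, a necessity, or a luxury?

%ΔQ = (8715 − 4333)/[( 4333 + 8715)/2] = 4382/6524 = 0.671673…
%ΔIncome = (135100 − 106000)/[( 106000 + 135100)/2] = 29100/120550 = 0.241393…
E_income = (4382/6524) / (29100/120550) = 2.7824…
E_income > 1 ⇒ normal good, luxury.

2.78; luxury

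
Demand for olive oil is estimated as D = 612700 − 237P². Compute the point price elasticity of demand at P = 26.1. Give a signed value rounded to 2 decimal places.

-0.72

dD/dP = −2·237·P = -12371.4. At P = 26.1, D = 451253.23.
Ed = (dD/dP)·(P/D) = (-12371.4) × (26.1/451253.23) = -0.7155…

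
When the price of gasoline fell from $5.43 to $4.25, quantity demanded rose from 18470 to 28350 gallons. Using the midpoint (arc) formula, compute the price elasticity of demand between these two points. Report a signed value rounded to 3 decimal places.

%ΔQ = (28350 − 18470) / [(18470 + 28350)/2] = 9880/23410 = 0.422041…
%ΔP = (4.25 − 5.43) / [(5.43 + 4.25)/2] = -1.18/4.84 = -0.243801…
Arc Ed = %ΔQ / %ΔP = (9880/23410) / (-1.18/4.84) = -1.73108…

-1.731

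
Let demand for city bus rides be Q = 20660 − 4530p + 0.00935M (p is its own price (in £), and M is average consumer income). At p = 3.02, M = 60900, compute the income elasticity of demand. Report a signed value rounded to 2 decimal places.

0.08

At the given values, Q = 20660 − 4530(3.02) + 0.00935(60900) = 7548.815.
∂Q/∂M = 0.00935.
E = (0.00935) × (60900/7548.815) = 0.0754…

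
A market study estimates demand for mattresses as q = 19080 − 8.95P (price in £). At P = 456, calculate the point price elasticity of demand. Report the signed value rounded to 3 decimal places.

dq/dP = −8.95. At P = 456, q = 19080 − 8.95(456) = 14998.8.
Ed = (dq/dP)·(P/q) = −8.95 × (456/14998.8) = -0.27210…

-0.272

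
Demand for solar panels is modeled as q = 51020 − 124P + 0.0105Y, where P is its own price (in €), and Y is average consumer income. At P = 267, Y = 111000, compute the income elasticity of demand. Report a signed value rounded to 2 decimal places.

0.06

At the given values, q = 51020 − 124(267) + 0.0105(111000) = 19077.5.
∂q/∂Y = 0.0105.
E = (0.0105) × (111000/19077.5) = 0.0610…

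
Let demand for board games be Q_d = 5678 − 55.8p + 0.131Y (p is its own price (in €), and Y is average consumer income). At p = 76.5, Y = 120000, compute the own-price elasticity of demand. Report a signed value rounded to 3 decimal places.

At the given values, Q_d = 5678 − 55.8(76.5) + 0.131(120000) = 17129.3.
∂Q_d/∂p = −55.8.
E = (-55.8) × (76.5/17129.3) = -0.24920…

-0.249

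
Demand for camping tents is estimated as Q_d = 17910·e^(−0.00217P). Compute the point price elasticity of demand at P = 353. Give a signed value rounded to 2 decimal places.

-0.77

dQ_d/dP = −0.00217·Q_d = -18.0668. At P = 353, Q_d = 8325.72.
Ed = (dQ_d/dP)·(P/Q_d) = (-18.0668) × (353/8325.72) = -0.7660…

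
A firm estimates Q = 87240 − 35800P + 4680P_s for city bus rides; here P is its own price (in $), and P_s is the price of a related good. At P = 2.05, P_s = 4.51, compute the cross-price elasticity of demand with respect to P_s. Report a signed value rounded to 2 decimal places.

0.60

At the given values, Q = 87240 − 35800(2.05) + 4680(4.51) = 34956.8.
∂Q/∂P_s = 4680.
E = (4680) × (4.51/34956.8) = 0.6037…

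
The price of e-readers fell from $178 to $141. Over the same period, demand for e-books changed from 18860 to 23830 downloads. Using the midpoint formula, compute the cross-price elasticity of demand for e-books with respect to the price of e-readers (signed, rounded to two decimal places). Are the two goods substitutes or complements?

%ΔQ_{e-books} = (23830 − 18860)/avg = 4970/21345 = 0.232841…
%ΔP_{e-readers} = (141 − 178)/avg = -37/159.5 = -0.231974…
E_cross = (4970/21345) / (-37/159.5) = -1.0037…
E_cross < 0 ⇒ the goods are complements.

-1.00; complements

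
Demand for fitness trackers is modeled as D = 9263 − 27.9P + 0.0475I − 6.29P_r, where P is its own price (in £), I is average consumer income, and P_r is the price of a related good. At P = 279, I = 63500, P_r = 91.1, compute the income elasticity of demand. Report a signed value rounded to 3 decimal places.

At the given values, D = 9263 − 27.9(279) + 0.0475(63500) − 6.29(91.1) = 3922.131.
∂D/∂I = 0.0475.
E = (0.0475) × (63500/3922.131) = 0.76903…

0.769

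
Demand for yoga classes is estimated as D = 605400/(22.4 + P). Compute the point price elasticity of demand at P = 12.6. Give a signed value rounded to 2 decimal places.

dD/dP = −605400/(22.4 + P)² = -494.204. At P = 12.6, D = 17297.1.
Ed = (dD/dP)·(P/D) = (-494.204) × (12.6/17297.1) = -0.36

-0.36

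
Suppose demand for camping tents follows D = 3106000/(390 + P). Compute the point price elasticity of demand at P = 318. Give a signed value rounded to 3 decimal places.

-0.449

dD/dP = −3106000/(390 + P)² = -6.19634. At P = 318, D = 4387.01.
Ed = (dD/dP)·(P/D) = (-6.19634) × (318/4387.01) = -0.44915…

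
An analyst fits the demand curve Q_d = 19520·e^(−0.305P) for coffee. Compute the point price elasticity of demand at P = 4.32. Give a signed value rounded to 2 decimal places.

dQ_d/dP = −0.305·Q_d = -1594.24. At P = 4.32, Q_d = 5227.01.
Ed = (dQ_d/dP)·(P/Q_d) = (-1594.24) × (4.32/5227.01) = -1.3176

-1.32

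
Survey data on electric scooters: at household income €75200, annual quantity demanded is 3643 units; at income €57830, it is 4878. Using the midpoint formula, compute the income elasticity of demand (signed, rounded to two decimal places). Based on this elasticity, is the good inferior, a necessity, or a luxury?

%ΔQ = (4878 − 3643)/[( 3643 + 4878)/2] = 1235/4260.5 = 0.289872…
%ΔIncome = (57830 − 75200)/[( 75200 + 57830)/2] = -17370/66515 = -0.261144…
E_income = (1235/4260.5) / (-17370/66515) = -1.1100…
E_income < 0 ⇒ inferior good.

-1.11; inferior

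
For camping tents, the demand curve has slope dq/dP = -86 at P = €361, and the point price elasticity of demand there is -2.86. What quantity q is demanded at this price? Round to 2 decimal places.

Ed = (dq/dP)·(P/q) ⇒ q = (dq/dP)·P/Ed = (-86)·361/(-2.86) = 10855.2447…

10855.24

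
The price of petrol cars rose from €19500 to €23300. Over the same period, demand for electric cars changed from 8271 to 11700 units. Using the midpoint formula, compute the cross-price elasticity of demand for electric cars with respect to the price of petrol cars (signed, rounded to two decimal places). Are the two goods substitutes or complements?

1.93; substitutes

%ΔQ_{electric cars} = (11700 − 8271)/avg = 3429/9985.5 = 0.343397…
%ΔP_{petrol cars} = (23300 − 19500)/avg = 3800/21400 = 0.177570…
E_cross = (3429/9985.5) / (3800/21400) = 1.9338…
E_cross > 0 ⇒ the goods are substitutes.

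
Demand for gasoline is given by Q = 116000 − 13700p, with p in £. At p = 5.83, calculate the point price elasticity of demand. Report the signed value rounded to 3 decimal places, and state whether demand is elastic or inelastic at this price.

-2.211; elastic

dQ/dp = −13700. At p = 5.83, Q = 116000 − 13700(5.83) = 36129.
Ed = (dQ/dp)·(p/Q) = −13700 × (5.83/36129) = -2.21071…
|Ed| = 2.211 > 1, so demand is elastic.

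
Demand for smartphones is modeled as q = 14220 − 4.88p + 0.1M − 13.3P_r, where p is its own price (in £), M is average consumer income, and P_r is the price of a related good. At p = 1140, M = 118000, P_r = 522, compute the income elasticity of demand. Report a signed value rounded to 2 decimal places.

At the given values, q = 14220 − 4.88(1140) + 0.1(118000) − 13.3(522) = 13514.2.
∂q/∂M = 0.1.
E = (0.1) × (118000/13514.2) = 0.8731…

0.87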